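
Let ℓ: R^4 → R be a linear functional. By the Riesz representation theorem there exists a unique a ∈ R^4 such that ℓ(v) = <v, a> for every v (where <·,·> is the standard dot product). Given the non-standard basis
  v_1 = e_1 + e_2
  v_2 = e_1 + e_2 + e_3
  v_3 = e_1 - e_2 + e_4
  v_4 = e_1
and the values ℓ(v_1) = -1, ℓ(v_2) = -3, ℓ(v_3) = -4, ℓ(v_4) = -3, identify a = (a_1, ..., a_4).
a = (-3, 2, -2, 1)

Write a = (a_1, ..., a_4) in the standard basis. For each basis vector v_i, ℓ(v_i) = <v_i, a> is a linear equation in the a_j's. Collect the n equations into a matrix system V a = ℓ, where row i of V is v_i (expressed in the standard basis). Since V is invertible (lower-triangular with 1s on the diagonal, up to permutation), solve by back-substitution:
  V =
[[1, 1, 0, 0],
 [1, 1, 1, 0],
 [1, -1, 0, 1],
 [1, 0, 0, 0]]
  V a = (-1, -3, -4, -3)
Solving gives a = (-3, 2, -2, 1).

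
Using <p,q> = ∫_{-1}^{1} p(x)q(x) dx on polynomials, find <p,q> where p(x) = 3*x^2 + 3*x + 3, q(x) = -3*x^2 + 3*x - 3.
<p,q> = -138/5

Expand the product: p(x)·q(x) = -9*x^4 - 9*x^2 - 9.
∫_{-1}^{1} of each monomial x^k gives [2/(k+1) if k even, 0 if k odd]. Integrating term-by-term (or equivalently evaluating the antiderivative F(x) = -9*x^5/5 - 3*x^3 - 9*x at the endpoints):
  F(1) − F(−1) = -69/5 − (69/5) = -138/5.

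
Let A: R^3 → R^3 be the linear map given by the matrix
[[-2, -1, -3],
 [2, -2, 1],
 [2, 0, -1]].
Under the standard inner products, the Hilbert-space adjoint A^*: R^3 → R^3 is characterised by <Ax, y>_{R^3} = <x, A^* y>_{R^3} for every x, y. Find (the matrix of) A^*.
A^* = A^T =
[[-2, 2, 2],
 [-1, -2, 0],
 [-3, 1, -1]]

For real matrices with standard dot products, the defining identity <Ax, y> = <x, A^* y> gives (Ax)^T y = x^T (A^*) y, i.e. x^T A^T y = x^T (A^*) y. Since this holds for all x, y, we must have A^* = A^T. Therefore
A^* =
[[-2, 2, 2],
 [-1, -2, 0],
 [-3, 1, -1]].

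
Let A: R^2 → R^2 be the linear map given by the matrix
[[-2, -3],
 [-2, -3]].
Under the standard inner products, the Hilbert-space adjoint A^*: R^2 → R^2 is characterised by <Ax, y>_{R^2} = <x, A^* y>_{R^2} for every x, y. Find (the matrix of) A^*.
A^* = A^T =
[[-2, -2],
 [-3, -3]]

For real matrices with standard dot products, the defining identity <Ax, y> = <x, A^* y> gives (Ax)^T y = x^T (A^*) y, i.e. x^T A^T y = x^T (A^*) y. Since this holds for all x, y, we must have A^* = A^T. Therefore
A^* =
[[-2, -2],
 [-3, -3]].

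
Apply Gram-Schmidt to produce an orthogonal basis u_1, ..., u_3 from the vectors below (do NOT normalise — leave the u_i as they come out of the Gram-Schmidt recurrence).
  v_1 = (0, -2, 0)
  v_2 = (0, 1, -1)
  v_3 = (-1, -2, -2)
Orthogonal basis:
  u_1 = (0, -2, 0)
  u_2 = (0, 0, -1)
  u_3 = (-1, 0, 0)

Apply the Gram-Schmidt recurrence
  u_1 = v_1
  u_i = v_i − Σ_{j<i} ((v_i · u_j) / (u_j · u_j)) · u_j.

Step by step this gives:
  u_1 = (0, -2, 0)
  u_2 = (0, 0, -1)
  u_3 = (-1, 0, 0)

Orthogonality check:
  u_2 · u_1 = 0 (should be 0)
  u_3 · u_1 = 0 (should be 0)
  u_3 · u_2 = 0 (should be 0)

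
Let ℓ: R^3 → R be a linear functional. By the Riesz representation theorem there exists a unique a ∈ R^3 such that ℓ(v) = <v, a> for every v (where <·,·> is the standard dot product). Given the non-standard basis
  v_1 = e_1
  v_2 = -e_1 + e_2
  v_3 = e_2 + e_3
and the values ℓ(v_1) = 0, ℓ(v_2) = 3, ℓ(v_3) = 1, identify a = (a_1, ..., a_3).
a = (0, 3, -2)

Write a = (a_1, ..., a_3) in the standard basis. For each basis vector v_i, ℓ(v_i) = <v_i, a> is a linear equation in the a_j's. Collect the n equations into a matrix system V a = ℓ, where row i of V is v_i (expressed in the standard basis). Since V is invertible (lower-triangular with 1s on the diagonal, up to permutation), solve by back-substitution:
  V =
[[1, 0, 0],
 [-1, 1, 0],
 [0, 1, 1]]
  V a = (0, 3, 1)
Solving gives a = (0, 3, -2).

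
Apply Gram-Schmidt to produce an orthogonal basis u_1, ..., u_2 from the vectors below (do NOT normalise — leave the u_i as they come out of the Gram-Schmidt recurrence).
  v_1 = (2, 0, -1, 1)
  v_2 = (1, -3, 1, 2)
Orthogonal basis:
  u_1 = (2, 0, -1, 1)
  u_2 = (0, -3, 3/2, 3/2)

Apply the Gram-Schmidt recurrence
  u_1 = v_1
  u_i = v_i − Σ_{j<i} ((v_i · u_j) / (u_j · u_j)) · u_j.

Step by step this gives:
  u_1 = (2, 0, -1, 1)
  u_2 = (0, -3, 3/2, 3/2)

Orthogonality check:
  u_2 · u_1 = 0 (should be 0)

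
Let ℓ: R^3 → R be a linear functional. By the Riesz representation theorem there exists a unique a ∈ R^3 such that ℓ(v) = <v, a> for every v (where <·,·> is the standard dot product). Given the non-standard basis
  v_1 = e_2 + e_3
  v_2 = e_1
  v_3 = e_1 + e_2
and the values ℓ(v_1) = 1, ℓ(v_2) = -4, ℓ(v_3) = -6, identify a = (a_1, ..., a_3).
a = (-4, -2, 3)

Write a = (a_1, ..., a_3) in the standard basis. For each basis vector v_i, ℓ(v_i) = <v_i, a> is a linear equation in the a_j's. Collect the n equations into a matrix system V a = ℓ, where row i of V is v_i (expressed in the standard basis). Since V is invertible (lower-triangular with 1s on the diagonal, up to permutation), solve by back-substitution:
  V =
[[0, 1, 1],
 [1, 0, 0],
 [1, 1, 0]]
  V a = (1, -4, -6)
Solving gives a = (-4, -2, 3).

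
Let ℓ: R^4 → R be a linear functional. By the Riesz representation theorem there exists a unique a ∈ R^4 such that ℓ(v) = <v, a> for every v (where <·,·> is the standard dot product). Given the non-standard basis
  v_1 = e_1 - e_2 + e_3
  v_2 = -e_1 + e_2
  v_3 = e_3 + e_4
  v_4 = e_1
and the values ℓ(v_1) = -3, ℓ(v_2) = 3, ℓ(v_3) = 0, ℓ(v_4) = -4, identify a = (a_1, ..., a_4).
a = (-4, -1, 0, 0)

Write a = (a_1, ..., a_4) in the standard basis. For each basis vector v_i, ℓ(v_i) = <v_i, a> is a linear equation in the a_j's. Collect the n equations into a matrix system V a = ℓ, where row i of V is v_i (expressed in the standard basis). Since V is invertible (lower-triangular with 1s on the diagonal, up to permutation), solve by back-substitution:
  V =
[[1, -1, 1, 0],
 [-1, 1, 0, 0],
 [0, 0, 1, 1],
 [1, 0, 0, 0]]
  V a = (-3, 3, 0, -4)
Solving gives a = (-4, -1, 0, 0).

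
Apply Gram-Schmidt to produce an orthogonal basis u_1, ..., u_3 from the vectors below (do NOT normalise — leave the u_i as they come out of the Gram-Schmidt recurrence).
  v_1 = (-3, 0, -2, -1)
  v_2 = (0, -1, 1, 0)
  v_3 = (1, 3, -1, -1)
Orthogonal basis:
  u_1 = (-3, 0, -2, -1)
  u_2 = (-3/7, -1, 5/7, -1/7)
  u_3 = (0, 2/3, 2/3, -4/3)

Apply the Gram-Schmidt recurrence
  u_1 = v_1
  u_i = v_i − Σ_{j<i} ((v_i · u_j) / (u_j · u_j)) · u_j.

Step by step this gives:
  u_1 = (-3, 0, -2, -1)
  u_2 = (-3/7, -1, 5/7, -1/7)
  u_3 = (0, 2/3, 2/3, -4/3)

Orthogonality check:
  u_2 · u_1 = 0 (should be 0)
  u_3 · u_1 = 0 (should be 0)
  u_3 · u_2 = 0 (should be 0)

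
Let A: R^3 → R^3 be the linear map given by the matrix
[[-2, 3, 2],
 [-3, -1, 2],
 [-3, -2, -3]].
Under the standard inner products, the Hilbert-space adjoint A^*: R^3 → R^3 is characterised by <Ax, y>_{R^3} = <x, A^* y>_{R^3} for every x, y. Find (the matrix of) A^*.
A^* = A^T =
[[-2, -3, -3],
 [3, -1, -2],
 [2, 2, -3]]

For real matrices with standard dot products, the defining identity <Ax, y> = <x, A^* y> gives (Ax)^T y = x^T (A^*) y, i.e. x^T A^T y = x^T (A^*) y. Since this holds for all x, y, we must have A^* = A^T. Therefore
A^* =
[[-2, -3, -3],
 [3, -1, -2],
 [2, 2, -3]].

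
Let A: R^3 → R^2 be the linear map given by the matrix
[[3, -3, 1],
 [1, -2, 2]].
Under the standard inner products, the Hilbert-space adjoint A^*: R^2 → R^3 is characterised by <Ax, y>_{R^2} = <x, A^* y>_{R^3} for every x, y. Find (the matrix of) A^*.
A^* = A^T =
[[3, 1],
 [-3, -2],
 [1, 2]]

For real matrices with standard dot products, the defining identity <Ax, y> = <x, A^* y> gives (Ax)^T y = x^T (A^*) y, i.e. x^T A^T y = x^T (A^*) y. Since this holds for all x, y, we must have A^* = A^T. Therefore
A^* =
[[3, 1],
 [-3, -2],
 [1, 2]].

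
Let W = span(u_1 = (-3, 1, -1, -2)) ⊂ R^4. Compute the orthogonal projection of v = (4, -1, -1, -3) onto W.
proj_W(v) = (6/5, -2/5, 2/5, 4/5)

Set up U = [u_1 | ... | u_1] ∈ R^(4×1). The projector onto W = col(U) is P = U (U^T U)^(-1) U^T.
Compute U^T U =
  [15],
and U^T v = (-6).
Solve U^T U · c = U^T v for the coefficients: c = (-2/5). The projection is proj_W(v) = U c.
Check: (v - proj_W(v)) · u_1 = 0  (should be 0).
Result: proj_W(v) = (6/5, -2/5, 2/5, 4/5).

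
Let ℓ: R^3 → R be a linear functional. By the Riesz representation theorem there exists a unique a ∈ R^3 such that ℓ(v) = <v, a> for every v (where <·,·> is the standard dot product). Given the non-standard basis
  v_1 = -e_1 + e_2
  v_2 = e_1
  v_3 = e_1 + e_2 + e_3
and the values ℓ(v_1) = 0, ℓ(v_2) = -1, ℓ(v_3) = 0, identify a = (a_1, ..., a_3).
a = (-1, -1, 2)

Write a = (a_1, ..., a_3) in the standard basis. For each basis vector v_i, ℓ(v_i) = <v_i, a> is a linear equation in the a_j's. Collect the n equations into a matrix system V a = ℓ, where row i of V is v_i (expressed in the standard basis). Since V is invertible (lower-triangular with 1s on the diagonal, up to permutation), solve by back-substitution:
  V =
[[-1, 1, 0],
 [1, 0, 0],
 [1, 1, 1]]
  V a = (0, -1, 0)
Solving gives a = (-1, -1, 2).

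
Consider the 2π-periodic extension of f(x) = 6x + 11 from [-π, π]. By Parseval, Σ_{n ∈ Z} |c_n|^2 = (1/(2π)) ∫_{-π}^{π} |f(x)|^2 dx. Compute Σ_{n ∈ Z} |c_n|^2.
Σ |c_n|^2 = 12π^2 + 121

Expand and integrate term by term over [-π, π]:
  ∫ (6x)^2 dx = 36·(2π^3/3); ∫ 2·6·(11)·x dx = 0 (odd integrand); ∫ 11^2 dx = 121·2π.
So (1/(2π)) ∫_{-π}^{π} (6x + 11)^2 dx = 36π^2/3 + 121 = 12π^2 + 121.
Parseval ⇒ Σ |c_n|^2 = 12π^2 + 121.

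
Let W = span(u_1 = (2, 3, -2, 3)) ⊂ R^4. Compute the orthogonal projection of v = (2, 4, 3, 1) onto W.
proj_W(v) = (1, 3/2, -1, 3/2)

Set up U = [u_1 | ... | u_1] ∈ R^(4×1). The projector onto W = col(U) is P = U (U^T U)^(-1) U^T.
Compute U^T U =
  [26],
and U^T v = (13).
Solve U^T U · c = U^T v for the coefficients: c = (1/2). The projection is proj_W(v) = U c.
Check: (v - proj_W(v)) · u_1 = 0  (should be 0).
Result: proj_W(v) = (1, 3/2, -1, 3/2).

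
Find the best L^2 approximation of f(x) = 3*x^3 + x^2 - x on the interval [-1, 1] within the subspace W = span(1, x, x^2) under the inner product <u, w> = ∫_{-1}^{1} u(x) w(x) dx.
g(x) = x^2 + 4*x/5

The best approximation g ∈ W is the orthogonal projection of f onto W. Writing g = a_0 + a_1 x + a_2 x^2, the coefficients solve the normal equations G · a = b where
  G_{ij} = <φ_i, φ_j> and b_i = <f, φ_i>, with φ_0 = 1, φ_1 = x, φ_2 = x^2.
G =
  [2, 0, 2/3]
  [0, 2/3, 0]
  [2/3, 0, 2/5],
b = (2/3, 8/15, 2/5).
Solving gives a_0 = 0, a_1 = 4/5, a_2 = 1, so
  g(x) = x^2 + 4*x/5.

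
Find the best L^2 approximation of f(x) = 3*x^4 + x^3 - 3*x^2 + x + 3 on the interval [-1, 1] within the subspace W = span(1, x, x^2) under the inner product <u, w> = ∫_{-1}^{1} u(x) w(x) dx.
g(x) = -3*x^2/7 + 8*x/5 + 96/35

The best approximation g ∈ W is the orthogonal projection of f onto W. Writing g = a_0 + a_1 x + a_2 x^2, the coefficients solve the normal equations G · a = b where
  G_{ij} = <φ_i, φ_j> and b_i = <f, φ_i>, with φ_0 = 1, φ_1 = x, φ_2 = x^2.
G =
  [2, 0, 2/3]
  [0, 2/3, 0]
  [2/3, 0, 2/5],
b = (26/5, 16/15, 58/35).
Solving gives a_0 = 96/35, a_1 = 8/5, a_2 = -3/7, so
  g(x) = -3*x^2/7 + 8*x/5 + 96/35.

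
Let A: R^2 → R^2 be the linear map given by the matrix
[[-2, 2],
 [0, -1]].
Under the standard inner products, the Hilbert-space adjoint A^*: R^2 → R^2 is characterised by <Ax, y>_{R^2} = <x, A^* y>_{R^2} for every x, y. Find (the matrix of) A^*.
A^* = A^T =
[[-2, 0],
 [2, -1]]

For real matrices with standard dot products, the defining identity <Ax, y> = <x, A^* y> gives (Ax)^T y = x^T (A^*) y, i.e. x^T A^T y = x^T (A^*) y. Since this holds for all x, y, we must have A^* = A^T. Therefore
A^* =
[[-2, 0],
 [2, -1]].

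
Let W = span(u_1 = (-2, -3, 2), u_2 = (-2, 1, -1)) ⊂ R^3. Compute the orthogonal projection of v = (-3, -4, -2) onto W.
proj_W(v) = (-340/101, -182/101, 94/101)

Set up U = [u_1 | ... | u_2] ∈ R^(3×2). The projector onto W = col(U) is P = U (U^T U)^(-1) U^T.
Compute U^T U =
  [17, -1]
  [-1, 6],
and U^T v = (14, 4).
Solve U^T U · c = U^T v for the coefficients: c = (88/101, 82/101). The projection is proj_W(v) = U c.
Check: (v - proj_W(v)) · u_1 = 0  (should be 0).
Check: (v - proj_W(v)) · u_2 = 0  (should be 0).
Result: proj_W(v) = (-340/101, -182/101, 94/101).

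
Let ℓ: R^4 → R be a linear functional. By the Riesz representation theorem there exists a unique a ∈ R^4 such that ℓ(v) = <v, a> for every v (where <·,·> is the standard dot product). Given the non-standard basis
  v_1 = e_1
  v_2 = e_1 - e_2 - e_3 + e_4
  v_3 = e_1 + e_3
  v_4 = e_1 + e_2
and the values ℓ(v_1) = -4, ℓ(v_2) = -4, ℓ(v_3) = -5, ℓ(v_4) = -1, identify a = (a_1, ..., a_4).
a = (-4, 3, -1, 2)

Write a = (a_1, ..., a_4) in the standard basis. For each basis vector v_i, ℓ(v_i) = <v_i, a> is a linear equation in the a_j's. Collect the n equations into a matrix system V a = ℓ, where row i of V is v_i (expressed in the standard basis). Since V is invertible (lower-triangular with 1s on the diagonal, up to permutation), solve by back-substitution:
  V =
[[1, 0, 0, 0],
 [1, -1, -1, 1],
 [1, 0, 1, 0],
 [1, 1, 0, 0]]
  V a = (-4, -4, -5, -1)
Solving gives a = (-4, 3, -1, 2).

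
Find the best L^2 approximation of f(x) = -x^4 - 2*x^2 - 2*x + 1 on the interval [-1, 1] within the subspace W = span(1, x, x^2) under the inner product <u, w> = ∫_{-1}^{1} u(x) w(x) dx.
g(x) = -20*x^2/7 - 2*x + 38/35

The best approximation g ∈ W is the orthogonal projection of f onto W. Writing g = a_0 + a_1 x + a_2 x^2, the coefficients solve the normal equations G · a = b where
  G_{ij} = <φ_i, φ_j> and b_i = <f, φ_i>, with φ_0 = 1, φ_1 = x, φ_2 = x^2.
G =
  [2, 0, 2/3]
  [0, 2/3, 0]
  [2/3, 0, 2/5],
b = (4/15, -4/3, -44/105).
Solving gives a_0 = 38/35, a_1 = -2, a_2 = -20/7, so
  g(x) = -20*x^2/7 - 2*x + 38/35.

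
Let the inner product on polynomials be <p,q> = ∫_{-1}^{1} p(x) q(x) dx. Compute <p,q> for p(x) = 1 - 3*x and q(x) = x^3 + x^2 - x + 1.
<p,q> = 52/15

Expand the product: p(x)·q(x) = -3*x^4 - 2*x^3 + 4*x^2 - 4*x + 1.
∫_{-1}^{1} of each monomial x^k gives [2/(k+1) if k even, 0 if k odd]. Integrating term-by-term (or equivalently evaluating the antiderivative F(x) = -3*x^5/5 - x^4/2 + 4*x^3/3 - 2*x^2 + x at the endpoints):
  F(1) − F(−1) = -23/30 − (-127/30) = 52/15.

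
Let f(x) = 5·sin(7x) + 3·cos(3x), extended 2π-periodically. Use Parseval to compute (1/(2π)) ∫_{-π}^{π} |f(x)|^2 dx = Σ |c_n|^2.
Σ |c_n|^2 = 17

Expand |f|^2 and use orthogonality of {sin(nx), cos(mx)} on [-π, π]:
  ∫_{-π}^{π} sin(nx)^2 dx = π, ∫ cos(mx)^2 dx = π, and cross terms integrate to 0.
So ∫_{-π}^{π} f(x)^2 dx = 5^2 · π + 3^2 · π = (25 + 9)π.
Divide by 2π: (25 + 9)/2 = 17.
By Parseval, this equals Σ |c_n|^2.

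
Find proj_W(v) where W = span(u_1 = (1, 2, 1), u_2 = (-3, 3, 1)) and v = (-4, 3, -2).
proj_W(v) = (-209/49, 95/49, 19/49)

Set up U = [u_1 | ... | u_2] ∈ R^(3×2). The projector onto W = col(U) is P = U (U^T U)^(-1) U^T.
Compute U^T U =
  [6, 4]
  [4, 19],
and U^T v = (0, 19).
Solve U^T U · c = U^T v for the coefficients: c = (-38/49, 57/49). The projection is proj_W(v) = U c.
Check: (v - proj_W(v)) · u_1 = 0  (should be 0).
Check: (v - proj_W(v)) · u_2 = 0  (should be 0).
Result: proj_W(v) = (-209/49, 95/49, 19/49).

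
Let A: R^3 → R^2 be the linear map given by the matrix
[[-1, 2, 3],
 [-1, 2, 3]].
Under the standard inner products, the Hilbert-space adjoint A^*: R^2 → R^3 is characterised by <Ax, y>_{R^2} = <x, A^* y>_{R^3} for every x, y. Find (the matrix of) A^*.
A^* = A^T =
[[-1, -1],
 [2, 2],
 [3, 3]]

For real matrices with standard dot products, the defining identity <Ax, y> = <x, A^* y> gives (Ax)^T y = x^T (A^*) y, i.e. x^T A^T y = x^T (A^*) y. Since this holds for all x, y, we must have A^* = A^T. Therefore
A^* =
[[-1, -1],
 [2, 2],
 [3, 3]].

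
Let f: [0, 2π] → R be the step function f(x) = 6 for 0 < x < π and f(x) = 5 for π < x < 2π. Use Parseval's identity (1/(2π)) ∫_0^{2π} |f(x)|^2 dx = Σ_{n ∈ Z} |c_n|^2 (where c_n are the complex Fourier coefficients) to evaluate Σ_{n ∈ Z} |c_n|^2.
Σ |c_n|^2 = 61/2

Parseval equates the L^2 energy of f (normalised by 1/(2π)) with the ℓ^2 sum of its Fourier coefficients: (1/(2π)) ∫_0^{2π} |f|^2 = Σ |c_n|^2.
Compute the left side: (1/(2π)) [∫_0^π 6^2 dx + ∫_π^{2π} 5^2 dx] = (1/(2π)) · (36π + 25π) = (36 + 25)/2 = 61/2.
So Σ_{n ∈ Z} |c_n|^2 = 61/2.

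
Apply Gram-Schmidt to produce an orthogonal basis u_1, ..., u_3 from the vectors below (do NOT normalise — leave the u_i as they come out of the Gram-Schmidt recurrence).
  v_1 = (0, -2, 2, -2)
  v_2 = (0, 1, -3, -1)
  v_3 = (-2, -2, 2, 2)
Orthogonal basis:
  u_1 = (0, -2, 2, -2)
  u_2 = (0, 0, -2, -2)
  u_3 = (-2, -4/3, -2/3, 2/3)

Apply the Gram-Schmidt recurrence
  u_1 = v_1
  u_i = v_i − Σ_{j<i} ((v_i · u_j) / (u_j · u_j)) · u_j.

Step by step this gives:
  u_1 = (0, -2, 2, -2)
  u_2 = (0, 0, -2, -2)
  u_3 = (-2, -4/3, -2/3, 2/3)

Orthogonality check:
  u_2 · u_1 = 0 (should be 0)
  u_3 · u_1 = 0 (should be 0)
  u_3 · u_2 = 0 (should be 0)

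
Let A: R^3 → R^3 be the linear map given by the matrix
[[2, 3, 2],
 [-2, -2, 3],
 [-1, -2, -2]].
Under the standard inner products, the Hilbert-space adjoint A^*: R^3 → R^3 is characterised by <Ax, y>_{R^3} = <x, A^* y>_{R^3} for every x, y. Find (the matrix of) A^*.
A^* = A^T =
[[2, -2, -1],
 [3, -2, -2],
 [2, 3, -2]]

For real matrices with standard dot products, the defining identity <Ax, y> = <x, A^* y> gives (Ax)^T y = x^T (A^*) y, i.e. x^T A^T y = x^T (A^*) y. Since this holds for all x, y, we must have A^* = A^T. Therefore
A^* =
[[2, -2, -1],
 [3, -2, -2],
 [2, 3, -2]].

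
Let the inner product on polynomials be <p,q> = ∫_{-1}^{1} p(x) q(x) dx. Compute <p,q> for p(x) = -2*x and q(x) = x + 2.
<p,q> = -4/3

Expand the product: p(x)·q(x) = -2*x^2 - 4*x.
∫_{-1}^{1} of each monomial x^k gives [2/(k+1) if k even, 0 if k odd]. Integrating term-by-term (or equivalently evaluating the antiderivative F(x) = -2*x^3/3 - 2*x^2 at the endpoints):
  F(1) − F(−1) = -8/3 − (-4/3) = -4/3.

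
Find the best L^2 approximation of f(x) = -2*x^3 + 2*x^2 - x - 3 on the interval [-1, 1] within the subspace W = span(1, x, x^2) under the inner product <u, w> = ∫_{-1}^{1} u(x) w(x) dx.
g(x) = 2*x^2 - 11*x/5 - 3

The best approximation g ∈ W is the orthogonal projection of f onto W. Writing g = a_0 + a_1 x + a_2 x^2, the coefficients solve the normal equations G · a = b where
  G_{ij} = <φ_i, φ_j> and b_i = <f, φ_i>, with φ_0 = 1, φ_1 = x, φ_2 = x^2.
G =
  [2, 0, 2/3]
  [0, 2/3, 0]
  [2/3, 0, 2/5],
b = (-14/3, -22/15, -6/5).
Solving gives a_0 = -3, a_1 = -11/5, a_2 = 2, so
  g(x) = 2*x^2 - 11*x/5 - 3.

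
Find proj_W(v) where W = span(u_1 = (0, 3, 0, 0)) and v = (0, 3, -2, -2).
proj_W(v) = (0, 3, 0, 0)

Set up U = [u_1 | ... | u_1] ∈ R^(4×1). The projector onto W = col(U) is P = U (U^T U)^(-1) U^T.
Compute U^T U =
  [9],
and U^T v = (9).
Solve U^T U · c = U^T v for the coefficients: c = (1). The projection is proj_W(v) = U c.
Check: (v - proj_W(v)) · u_1 = 0  (should be 0).
Result: proj_W(v) = (0, 3, 0, 0).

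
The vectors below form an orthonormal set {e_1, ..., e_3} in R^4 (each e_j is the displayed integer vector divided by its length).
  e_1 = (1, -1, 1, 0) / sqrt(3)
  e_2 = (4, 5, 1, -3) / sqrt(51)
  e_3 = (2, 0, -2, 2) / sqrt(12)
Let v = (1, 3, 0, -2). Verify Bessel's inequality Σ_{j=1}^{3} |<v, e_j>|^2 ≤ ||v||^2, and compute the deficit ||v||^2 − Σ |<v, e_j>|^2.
Σ |<v, e_j>|^2 = 710/51; ||v||^2 = 14; deficit = 4/51

Write each e_j = u_j / sqrt(<u_j, u_j>) where u_j is the displayed integer vector. Then <v, e_j> = <v, u_j> / sqrt(<u_j, u_j>), so |<v, e_j>|^2 = <v, u_j>^2 / <u_j, u_j>.
Coefficients: <v, e_1> = -2/sqrt(3), <v, e_2> = 25/sqrt(51), <v, e_3> = -2/sqrt(12).
Square and sum: Σ |<v, e_j>|^2 = 710/51.
Compute ||v||^2 = v·v = 14.
Deficit = 14 − 710/51 = 4/51 ≥ 0, confirming Bessel's inequality. (The deficit equals ||v − Σ <v,e_j> e_j||^2, the squared distance from v to span{e_j}.)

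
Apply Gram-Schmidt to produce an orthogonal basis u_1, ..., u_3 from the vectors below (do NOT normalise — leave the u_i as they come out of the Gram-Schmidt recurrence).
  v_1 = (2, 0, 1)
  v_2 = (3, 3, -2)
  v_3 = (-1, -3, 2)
Orthogonal basis:
  u_1 = (2, 0, 1)
  u_2 = (7/5, 3, -14/5)
  u_3 = (9/47, -21/47, -18/47)

Apply the Gram-Schmidt recurrence
  u_1 = v_1
  u_i = v_i − Σ_{j<i} ((v_i · u_j) / (u_j · u_j)) · u_j.

Step by step this gives:
  u_1 = (2, 0, 1)
  u_2 = (7/5, 3, -14/5)
  u_3 = (9/47, -21/47, -18/47)

Orthogonality check:
  u_2 · u_1 = 0 (should be 0)
  u_3 · u_1 = 0 (should be 0)
  u_3 · u_2 = 0 (should be 0)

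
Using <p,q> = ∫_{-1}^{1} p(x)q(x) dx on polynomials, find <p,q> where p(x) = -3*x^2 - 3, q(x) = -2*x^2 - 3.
<p,q> = 152/5

Expand the product: p(x)·q(x) = 6*x^4 + 15*x^2 + 9.
∫_{-1}^{1} of each monomial x^k gives [2/(k+1) if k even, 0 if k odd]. Integrating term-by-term (or equivalently evaluating the antiderivative F(x) = 6*x^5/5 + 5*x^3 + 9*x at the endpoints):
  F(1) − F(−1) = 76/5 − (-76/5) = 152/5.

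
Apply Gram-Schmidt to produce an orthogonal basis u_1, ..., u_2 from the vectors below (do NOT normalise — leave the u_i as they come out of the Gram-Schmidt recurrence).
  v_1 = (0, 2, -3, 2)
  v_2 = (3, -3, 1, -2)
Orthogonal basis:
  u_1 = (0, 2, -3, 2)
  u_2 = (3, -25/17, -22/17, -8/17)

Apply the Gram-Schmidt recurrence
  u_1 = v_1
  u_i = v_i − Σ_{j<i} ((v_i · u_j) / (u_j · u_j)) · u_j.

Step by step this gives:
  u_1 = (0, 2, -3, 2)
  u_2 = (3, -25/17, -22/17, -8/17)

Orthogonality check:
  u_2 · u_1 = 0 (should be 0)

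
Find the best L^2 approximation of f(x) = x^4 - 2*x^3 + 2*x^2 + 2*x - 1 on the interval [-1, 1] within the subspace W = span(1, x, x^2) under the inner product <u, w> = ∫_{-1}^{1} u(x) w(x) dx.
g(x) = 20*x^2/7 + 4*x/5 - 38/35

The best approximation g ∈ W is the orthogonal projection of f onto W. Writing g = a_0 + a_1 x + a_2 x^2, the coefficients solve the normal equations G · a = b where
  G_{ij} = <φ_i, φ_j> and b_i = <f, φ_i>, with φ_0 = 1, φ_1 = x, φ_2 = x^2.
G =
  [2, 0, 2/3]
  [0, 2/3, 0]
  [2/3, 0, 2/5],
b = (-4/15, 8/15, 44/105).
Solving gives a_0 = -38/35, a_1 = 4/5, a_2 = 20/7, so
  g(x) = 20*x^2/7 + 4*x/5 - 38/35.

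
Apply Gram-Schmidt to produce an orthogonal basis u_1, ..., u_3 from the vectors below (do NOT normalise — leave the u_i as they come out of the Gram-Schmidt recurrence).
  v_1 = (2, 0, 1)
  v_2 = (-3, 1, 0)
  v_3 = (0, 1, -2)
Orthogonal basis:
  u_1 = (2, 0, 1)
  u_2 = (-3/5, 1, 6/5)
  u_3 = (1/2, 3/2, -1)

Apply the Gram-Schmidt recurrence
  u_1 = v_1
  u_i = v_i − Σ_{j<i} ((v_i · u_j) / (u_j · u_j)) · u_j.

Step by step this gives:
  u_1 = (2, 0, 1)
  u_2 = (-3/5, 1, 6/5)
  u_3 = (1/2, 3/2, -1)

Orthogonality check:
  u_2 · u_1 = 0 (should be 0)
  u_3 · u_1 = 0 (should be 0)
  u_3 · u_2 = 0 (should be 0)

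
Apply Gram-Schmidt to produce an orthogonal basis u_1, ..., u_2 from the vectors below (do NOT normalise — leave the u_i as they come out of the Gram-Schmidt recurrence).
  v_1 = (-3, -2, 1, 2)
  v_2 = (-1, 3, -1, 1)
Orthogonal basis:
  u_1 = (-3, -2, 1, 2)
  u_2 = (-4/3, 25/9, -8/9, 11/9)

Apply the Gram-Schmidt recurrence
  u_1 = v_1
  u_i = v_i − Σ_{j<i} ((v_i · u_j) / (u_j · u_j)) · u_j.

Step by step this gives:
  u_1 = (-3, -2, 1, 2)
  u_2 = (-4/3, 25/9, -8/9, 11/9)

Orthogonality check:
  u_2 · u_1 = 0 (should be 0)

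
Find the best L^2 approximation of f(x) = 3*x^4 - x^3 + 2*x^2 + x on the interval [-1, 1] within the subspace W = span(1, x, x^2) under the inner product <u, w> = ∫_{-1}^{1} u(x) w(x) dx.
g(x) = 32*x^2/7 + 2*x/5 - 9/35

The best approximation g ∈ W is the orthogonal projection of f onto W. Writing g = a_0 + a_1 x + a_2 x^2, the coefficients solve the normal equations G · a = b where
  G_{ij} = <φ_i, φ_j> and b_i = <f, φ_i>, with φ_0 = 1, φ_1 = x, φ_2 = x^2.
G =
  [2, 0, 2/3]
  [0, 2/3, 0]
  [2/3, 0, 2/5],
b = (38/15, 4/15, 58/35).
Solving gives a_0 = -9/35, a_1 = 2/5, a_2 = 32/7, so
  g(x) = 32*x^2/7 + 2*x/5 - 9/35.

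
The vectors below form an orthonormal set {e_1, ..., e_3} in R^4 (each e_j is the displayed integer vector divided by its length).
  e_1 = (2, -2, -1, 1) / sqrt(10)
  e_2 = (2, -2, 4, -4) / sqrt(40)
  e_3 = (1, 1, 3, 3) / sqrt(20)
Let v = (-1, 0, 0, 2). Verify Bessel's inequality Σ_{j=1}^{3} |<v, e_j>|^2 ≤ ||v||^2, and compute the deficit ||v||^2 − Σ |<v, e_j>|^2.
Σ |<v, e_j>|^2 = 15/4; ||v||^2 = 5; deficit = 5/4

Write each e_j = u_j / sqrt(<u_j, u_j>) where u_j is the displayed integer vector. Then <v, e_j> = <v, u_j> / sqrt(<u_j, u_j>), so |<v, e_j>|^2 = <v, u_j>^2 / <u_j, u_j>.
Coefficients: <v, e_1> = 0/sqrt(10), <v, e_2> = -10/sqrt(40), <v, e_3> = 5/sqrt(20).
Square and sum: Σ |<v, e_j>|^2 = 15/4.
Compute ||v||^2 = v·v = 5.
Deficit = 5 − 15/4 = 5/4 ≥ 0, confirming Bessel's inequality. (The deficit equals ||v − Σ <v,e_j> e_j||^2, the squared distance from v to span{e_j}.)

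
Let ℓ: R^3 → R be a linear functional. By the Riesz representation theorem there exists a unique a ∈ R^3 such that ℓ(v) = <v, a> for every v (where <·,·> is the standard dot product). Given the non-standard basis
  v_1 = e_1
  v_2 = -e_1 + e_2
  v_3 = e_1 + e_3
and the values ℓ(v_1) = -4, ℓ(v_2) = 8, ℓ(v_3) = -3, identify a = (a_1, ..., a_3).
a = (-4, 4, 1)

Write a = (a_1, ..., a_3) in the standard basis. For each basis vector v_i, ℓ(v_i) = <v_i, a> is a linear equation in the a_j's. Collect the n equations into a matrix system V a = ℓ, where row i of V is v_i (expressed in the standard basis). Since V is invertible (lower-triangular with 1s on the diagonal, up to permutation), solve by back-substitution:
  V =
[[1, 0, 0],
 [-1, 1, 0],
 [1, 0, 1]]
  V a = (-4, 8, -3)
Solving gives a = (-4, 4, 1).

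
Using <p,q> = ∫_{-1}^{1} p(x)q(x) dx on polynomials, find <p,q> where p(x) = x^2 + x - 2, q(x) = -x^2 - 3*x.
<p,q> = -16/15

Expand the product: p(x)·q(x) = -x^4 - 4*x^3 - x^2 + 6*x.
∫_{-1}^{1} of each monomial x^k gives [2/(k+1) if k even, 0 if k odd]. Integrating term-by-term (or equivalently evaluating the antiderivative F(x) = -x^5/5 - x^4 - x^3/3 + 3*x^2 at the endpoints):
  F(1) − F(−1) = 22/15 − (38/15) = -16/15.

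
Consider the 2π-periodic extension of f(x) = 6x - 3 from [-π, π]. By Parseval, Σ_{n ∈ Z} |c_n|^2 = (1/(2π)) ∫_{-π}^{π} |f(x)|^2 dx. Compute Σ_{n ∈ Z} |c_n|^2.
Σ |c_n|^2 = 12π^2 + 9

Expand and integrate term by term over [-π, π]:
  ∫ (6x)^2 dx = 36·(2π^3/3); ∫ 2·6·(-3)·x dx = 0 (odd integrand); ∫ (-3)^2 dx = 9·2π.
So (1/(2π)) ∫_{-π}^{π} (6x - 3)^2 dx = 36π^2/3 + 9 = 12π^2 + 9.
Parseval ⇒ Σ |c_n|^2 = 12π^2 + 9.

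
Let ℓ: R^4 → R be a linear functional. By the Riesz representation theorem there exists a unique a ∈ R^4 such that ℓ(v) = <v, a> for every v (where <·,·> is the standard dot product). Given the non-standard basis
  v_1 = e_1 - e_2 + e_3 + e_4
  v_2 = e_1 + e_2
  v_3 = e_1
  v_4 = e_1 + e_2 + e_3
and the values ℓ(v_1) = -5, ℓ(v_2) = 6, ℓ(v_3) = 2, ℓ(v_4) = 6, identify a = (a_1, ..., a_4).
a = (2, 4, 0, -3)

Write a = (a_1, ..., a_4) in the standard basis. For each basis vector v_i, ℓ(v_i) = <v_i, a> is a linear equation in the a_j's. Collect the n equations into a matrix system V a = ℓ, where row i of V is v_i (expressed in the standard basis). Since V is invertible (lower-triangular with 1s on the diagonal, up to permutation), solve by back-substitution:
  V =
[[1, -1, 1, 1],
 [1, 1, 0, 0],
 [1, 0, 0, 0],
 [1, 1, 1, 0]]
  V a = (-5, 6, 2, 6)
Solving gives a = (2, 4, 0, -3).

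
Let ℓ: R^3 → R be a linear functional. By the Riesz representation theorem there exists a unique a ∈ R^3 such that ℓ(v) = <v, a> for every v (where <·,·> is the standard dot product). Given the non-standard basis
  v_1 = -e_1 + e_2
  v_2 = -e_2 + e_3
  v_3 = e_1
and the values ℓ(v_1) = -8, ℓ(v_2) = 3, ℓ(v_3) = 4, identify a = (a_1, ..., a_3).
a = (4, -4, -1)

Write a = (a_1, ..., a_3) in the standard basis. For each basis vector v_i, ℓ(v_i) = <v_i, a> is a linear equation in the a_j's. Collect the n equations into a matrix system V a = ℓ, where row i of V is v_i (expressed in the standard basis). Since V is invertible (lower-triangular with 1s on the diagonal, up to permutation), solve by back-substitution:
  V =
[[-1, 1, 0],
 [0, -1, 1],
 [1, 0, 0]]
  V a = (-8, 3, 4)
Solving gives a = (4, -4, -1).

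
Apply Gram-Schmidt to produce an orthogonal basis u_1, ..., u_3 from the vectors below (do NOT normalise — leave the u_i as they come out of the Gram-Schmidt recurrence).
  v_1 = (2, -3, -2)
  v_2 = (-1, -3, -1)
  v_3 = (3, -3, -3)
Orthogonal basis:
  u_1 = (2, -3, -2)
  u_2 = (-35/17, -24/17, 1/17)
  u_3 = (-9/53, 12/53, -27/53)

Apply the Gram-Schmidt recurrence
  u_1 = v_1
  u_i = v_i − Σ_{j<i} ((v_i · u_j) / (u_j · u_j)) · u_j.

Step by step this gives:
  u_1 = (2, -3, -2)
  u_2 = (-35/17, -24/17, 1/17)
  u_3 = (-9/53, 12/53, -27/53)

Orthogonality check:
  u_2 · u_1 = 0 (should be 0)
  u_3 · u_1 = 0 (should be 0)
  u_3 · u_2 = 0 (should be 0)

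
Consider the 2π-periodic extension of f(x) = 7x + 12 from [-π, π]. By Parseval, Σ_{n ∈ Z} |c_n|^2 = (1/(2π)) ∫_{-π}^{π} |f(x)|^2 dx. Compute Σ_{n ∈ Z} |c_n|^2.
Σ |c_n|^2 = 49π^2/3 + 144

Expand and integrate term by term over [-π, π]:
  ∫ (7x)^2 dx = 49·(2π^3/3); ∫ 2·7·(12)·x dx = 0 (odd integrand); ∫ 12^2 dx = 144·2π.
So (1/(2π)) ∫_{-π}^{π} (7x + 12)^2 dx = 49π^2/3 + 144 = 49π^2/3 + 144.
Parseval ⇒ Σ |c_n|^2 = 49π^2/3 + 144.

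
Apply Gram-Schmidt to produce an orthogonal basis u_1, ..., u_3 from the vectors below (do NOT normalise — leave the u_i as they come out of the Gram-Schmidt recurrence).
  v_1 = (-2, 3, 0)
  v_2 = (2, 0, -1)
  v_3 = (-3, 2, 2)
Orthogonal basis:
  u_1 = (-2, 3, 0)
  u_2 = (18/13, 12/13, -1)
  u_3 = (3/7, 2/7, 6/7)

Apply the Gram-Schmidt recurrence
  u_1 = v_1
  u_i = v_i − Σ_{j<i} ((v_i · u_j) / (u_j · u_j)) · u_j.

Step by step this gives:
  u_1 = (-2, 3, 0)
  u_2 = (18/13, 12/13, -1)
  u_3 = (3/7, 2/7, 6/7)

Orthogonality check:
  u_2 · u_1 = 0 (should be 0)
  u_3 · u_1 = 0 (should be 0)
  u_3 · u_2 = 0 (should be 0)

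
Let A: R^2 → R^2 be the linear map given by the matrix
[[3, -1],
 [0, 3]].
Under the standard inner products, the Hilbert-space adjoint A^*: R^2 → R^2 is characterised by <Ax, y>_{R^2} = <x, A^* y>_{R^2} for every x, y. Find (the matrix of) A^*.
A^* = A^T =
[[3, 0],
 [-1, 3]]

For real matrices with standard dot products, the defining identity <Ax, y> = <x, A^* y> gives (Ax)^T y = x^T (A^*) y, i.e. x^T A^T y = x^T (A^*) y. Since this holds for all x, y, we must have A^* = A^T. Therefore
A^* =
[[3, 0],
 [-1, 3]].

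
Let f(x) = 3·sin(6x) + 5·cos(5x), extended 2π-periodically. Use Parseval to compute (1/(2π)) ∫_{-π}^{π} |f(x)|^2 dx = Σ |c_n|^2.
Σ |c_n|^2 = 17

Expand |f|^2 and use orthogonality of {sin(nx), cos(mx)} on [-π, π]:
  ∫_{-π}^{π} sin(nx)^2 dx = π, ∫ cos(mx)^2 dx = π, and cross terms integrate to 0.
So ∫_{-π}^{π} f(x)^2 dx = 3^2 · π + 5^2 · π = (9 + 25)π.
Divide by 2π: (9 + 25)/2 = 17.
By Parseval, this equals Σ |c_n|^2.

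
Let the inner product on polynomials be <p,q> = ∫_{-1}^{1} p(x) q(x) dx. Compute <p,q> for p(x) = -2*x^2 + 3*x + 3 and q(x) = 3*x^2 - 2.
<p,q> = -86/15

Expand the product: p(x)·q(x) = -6*x^4 + 9*x^3 + 13*x^2 - 6*x - 6.
∫_{-1}^{1} of each monomial x^k gives [2/(k+1) if k even, 0 if k odd]. Integrating term-by-term (or equivalently evaluating the antiderivative F(x) = -6*x^5/5 + 9*x^4/4 + 13*x^3/3 - 3*x^2 - 6*x at the endpoints):
  F(1) − F(−1) = -217/60 − (127/60) = -86/15.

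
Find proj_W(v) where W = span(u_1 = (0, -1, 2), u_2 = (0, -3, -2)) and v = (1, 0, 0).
proj_W(v) = (0, 0, 0)

Set up U = [u_1 | ... | u_2] ∈ R^(3×2). The projector onto W = col(U) is P = U (U^T U)^(-1) U^T.
Compute U^T U =
  [5, -1]
  [-1, 13],
and U^T v = (0, 0).
Solve U^T U · c = U^T v for the coefficients: c = (0, 0). The projection is proj_W(v) = U c.
Check: (v - proj_W(v)) · u_1 = 0  (should be 0).
Check: (v - proj_W(v)) · u_2 = 0  (should be 0).
Result: proj_W(v) = (0, 0, 0).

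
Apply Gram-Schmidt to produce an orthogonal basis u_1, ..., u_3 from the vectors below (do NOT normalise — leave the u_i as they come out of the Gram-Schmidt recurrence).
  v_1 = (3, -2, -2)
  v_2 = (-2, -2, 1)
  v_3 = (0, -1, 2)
Orthogonal basis:
  u_1 = (3, -2, -2)
  u_2 = (-22/17, -42/17, 9/17)
  u_3 = (126/137, -21/137, 210/137)

Apply the Gram-Schmidt recurrence
  u_1 = v_1
  u_i = v_i − Σ_{j<i} ((v_i · u_j) / (u_j · u_j)) · u_j.

Step by step this gives:
  u_1 = (3, -2, -2)
  u_2 = (-22/17, -42/17, 9/17)
  u_3 = (126/137, -21/137, 210/137)

Orthogonality check:
  u_2 · u_1 = 0 (should be 0)
  u_3 · u_1 = 0 (should be 0)
  u_3 · u_2 = 0 (should be 0)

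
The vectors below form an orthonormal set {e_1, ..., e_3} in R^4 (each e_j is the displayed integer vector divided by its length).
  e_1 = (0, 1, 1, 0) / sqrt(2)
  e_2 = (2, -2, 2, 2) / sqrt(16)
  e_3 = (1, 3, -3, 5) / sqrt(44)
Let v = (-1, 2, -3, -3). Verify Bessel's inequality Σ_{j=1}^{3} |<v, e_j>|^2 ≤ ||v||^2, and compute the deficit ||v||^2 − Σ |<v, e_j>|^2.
Σ |<v, e_j>|^2 = 457/22; ||v||^2 = 23; deficit = 49/22

Write each e_j = u_j / sqrt(<u_j, u_j>) where u_j is the displayed integer vector. Then <v, e_j> = <v, u_j> / sqrt(<u_j, u_j>), so |<v, e_j>|^2 = <v, u_j>^2 / <u_j, u_j>.
Coefficients: <v, e_1> = -1/sqrt(2), <v, e_2> = -18/sqrt(16), <v, e_3> = -1/sqrt(44).
Square and sum: Σ |<v, e_j>|^2 = 457/22.
Compute ||v||^2 = v·v = 23.
Deficit = 23 − 457/22 = 49/22 ≥ 0, confirming Bessel's inequality. (The deficit equals ||v − Σ <v,e_j> e_j||^2, the squared distance from v to span{e_j}.)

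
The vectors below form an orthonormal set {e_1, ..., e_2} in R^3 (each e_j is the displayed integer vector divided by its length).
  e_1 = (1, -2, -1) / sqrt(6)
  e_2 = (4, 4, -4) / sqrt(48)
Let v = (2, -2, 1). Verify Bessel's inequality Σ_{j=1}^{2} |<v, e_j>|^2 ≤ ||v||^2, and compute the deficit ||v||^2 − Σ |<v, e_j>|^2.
Σ |<v, e_j>|^2 = 9/2; ||v||^2 = 9; deficit = 9/2

Write each e_j = u_j / sqrt(<u_j, u_j>) where u_j is the displayed integer vector. Then <v, e_j> = <v, u_j> / sqrt(<u_j, u_j>), so |<v, e_j>|^2 = <v, u_j>^2 / <u_j, u_j>.
Coefficients: <v, e_1> = 5/sqrt(6), <v, e_2> = -4/sqrt(48).
Square and sum: Σ |<v, e_j>|^2 = 9/2.
Compute ||v||^2 = v·v = 9.
Deficit = 9 − 9/2 = 9/2 ≥ 0, confirming Bessel's inequality. (The deficit equals ||v − Σ <v,e_j> e_j||^2, the squared distance from v to span{e_j}.)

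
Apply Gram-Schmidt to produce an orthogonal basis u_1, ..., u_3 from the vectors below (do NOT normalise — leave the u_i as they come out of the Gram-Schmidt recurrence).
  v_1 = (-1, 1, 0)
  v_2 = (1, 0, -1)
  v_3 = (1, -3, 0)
Orthogonal basis:
  u_1 = (-1, 1, 0)
  u_2 = (1/2, 1/2, -1)
  u_3 = (-2/3, -2/3, -2/3)

Apply the Gram-Schmidt recurrence
  u_1 = v_1
  u_i = v_i − Σ_{j<i} ((v_i · u_j) / (u_j · u_j)) · u_j.

Step by step this gives:
  u_1 = (-1, 1, 0)
  u_2 = (1/2, 1/2, -1)
  u_3 = (-2/3, -2/3, -2/3)

Orthogonality check:
  u_2 · u_1 = 0 (should be 0)
  u_3 · u_1 = 0 (should be 0)
  u_3 · u_2 = 0 (should be 0)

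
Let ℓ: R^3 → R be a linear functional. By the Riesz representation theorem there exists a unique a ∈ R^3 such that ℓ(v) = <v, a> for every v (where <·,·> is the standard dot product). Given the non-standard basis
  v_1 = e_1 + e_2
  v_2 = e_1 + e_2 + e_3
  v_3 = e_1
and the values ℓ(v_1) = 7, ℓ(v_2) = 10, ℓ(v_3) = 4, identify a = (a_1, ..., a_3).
a = (4, 3, 3)

Write a = (a_1, ..., a_3) in the standard basis. For each basis vector v_i, ℓ(v_i) = <v_i, a> is a linear equation in the a_j's. Collect the n equations into a matrix system V a = ℓ, where row i of V is v_i (expressed in the standard basis). Since V is invertible (lower-triangular with 1s on the diagonal, up to permutation), solve by back-substitution:
  V =
[[1, 1, 0],
 [1, 1, 1],
 [1, 0, 0]]
  V a = (7, 10, 4)
Solving gives a = (4, 3, 3).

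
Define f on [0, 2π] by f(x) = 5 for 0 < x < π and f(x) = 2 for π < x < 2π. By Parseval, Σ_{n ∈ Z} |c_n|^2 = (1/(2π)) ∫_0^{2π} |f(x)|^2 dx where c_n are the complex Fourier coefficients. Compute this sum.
Σ |c_n|^2 = 29/2

Parseval equates the L^2 energy of f (normalised by 1/(2π)) with the ℓ^2 sum of its Fourier coefficients: (1/(2π)) ∫_0^{2π} |f|^2 = Σ |c_n|^2.
Compute the left side: (1/(2π)) [∫_0^π 5^2 dx + ∫_π^{2π} 2^2 dx] = (1/(2π)) · (25π + 4π) = (25 + 4)/2 = 29/2.
So Σ_{n ∈ Z} |c_n|^2 = 29/2.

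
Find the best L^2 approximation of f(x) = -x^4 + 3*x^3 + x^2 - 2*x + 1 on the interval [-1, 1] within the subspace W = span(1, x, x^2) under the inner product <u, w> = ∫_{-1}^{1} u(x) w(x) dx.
g(x) = x^2/7 - x/5 + 38/35

The best approximation g ∈ W is the orthogonal projection of f onto W. Writing g = a_0 + a_1 x + a_2 x^2, the coefficients solve the normal equations G · a = b where
  G_{ij} = <φ_i, φ_j> and b_i = <f, φ_i>, with φ_0 = 1, φ_1 = x, φ_2 = x^2.
G =
  [2, 0, 2/3]
  [0, 2/3, 0]
  [2/3, 0, 2/5],
b = (34/15, -2/15, 82/105).
Solving gives a_0 = 38/35, a_1 = -1/5, a_2 = 1/7, so
  g(x) = x^2/7 - x/5 + 38/35.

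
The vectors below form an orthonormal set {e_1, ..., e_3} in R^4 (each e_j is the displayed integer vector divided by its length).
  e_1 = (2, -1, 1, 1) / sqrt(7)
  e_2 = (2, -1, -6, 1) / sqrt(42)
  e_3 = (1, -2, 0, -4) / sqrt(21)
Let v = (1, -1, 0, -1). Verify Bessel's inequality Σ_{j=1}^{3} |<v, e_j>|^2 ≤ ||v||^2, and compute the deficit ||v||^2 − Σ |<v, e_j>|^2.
Σ |<v, e_j>|^2 = 3; ||v||^2 = 3; deficit = 0

Write each e_j = u_j / sqrt(<u_j, u_j>) where u_j is the displayed integer vector. Then <v, e_j> = <v, u_j> / sqrt(<u_j, u_j>), so |<v, e_j>|^2 = <v, u_j>^2 / <u_j, u_j>.
Coefficients: <v, e_1> = 2/sqrt(7), <v, e_2> = 2/sqrt(42), <v, e_3> = 7/sqrt(21).
Square and sum: Σ |<v, e_j>|^2 = 3.
Compute ||v||^2 = v·v = 3.
Deficit = 3 − 3 = 0 ≥ 0, confirming Bessel's inequality. (The deficit equals ||v − Σ <v,e_j> e_j||^2, the squared distance from v to span{e_j}.)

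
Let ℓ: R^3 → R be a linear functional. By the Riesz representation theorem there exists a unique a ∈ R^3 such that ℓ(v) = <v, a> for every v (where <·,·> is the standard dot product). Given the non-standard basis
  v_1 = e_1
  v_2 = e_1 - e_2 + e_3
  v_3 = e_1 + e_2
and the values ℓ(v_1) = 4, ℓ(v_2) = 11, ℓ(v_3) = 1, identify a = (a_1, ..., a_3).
a = (4, -3, 4)

Write a = (a_1, ..., a_3) in the standard basis. For each basis vector v_i, ℓ(v_i) = <v_i, a> is a linear equation in the a_j's. Collect the n equations into a matrix system V a = ℓ, where row i of V is v_i (expressed in the standard basis). Since V is invertible (lower-triangular with 1s on the diagonal, up to permutation), solve by back-substitution:
  V =
[[1, 0, 0],
 [1, -1, 1],
 [1, 1, 0]]
  V a = (4, 11, 1)
Solving gives a = (4, -3, 4).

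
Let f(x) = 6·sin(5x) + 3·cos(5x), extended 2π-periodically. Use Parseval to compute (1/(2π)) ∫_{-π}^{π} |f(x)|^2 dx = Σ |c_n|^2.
Σ |c_n|^2 = 45/2

Expand |f|^2 and use orthogonality of {sin(nx), cos(mx)} on [-π, π]:
  ∫_{-π}^{π} sin(nx)^2 dx = π, ∫ cos(mx)^2 dx = π, and cross terms integrate to 0.
So ∫_{-π}^{π} f(x)^2 dx = 6^2 · π + 3^2 · π = (36 + 9)π.
Divide by 2π: (36 + 9)/2 = 45/2.
By Parseval, this equals Σ |c_n|^2.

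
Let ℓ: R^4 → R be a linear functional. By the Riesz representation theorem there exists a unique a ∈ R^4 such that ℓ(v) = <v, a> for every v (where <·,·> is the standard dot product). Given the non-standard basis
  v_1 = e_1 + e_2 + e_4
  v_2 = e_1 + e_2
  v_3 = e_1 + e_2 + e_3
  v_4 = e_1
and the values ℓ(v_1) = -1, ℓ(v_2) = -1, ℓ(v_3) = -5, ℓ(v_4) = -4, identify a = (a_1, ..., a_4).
a = (-4, 3, -4, 0)

Write a = (a_1, ..., a_4) in the standard basis. For each basis vector v_i, ℓ(v_i) = <v_i, a> is a linear equation in the a_j's. Collect the n equations into a matrix system V a = ℓ, where row i of V is v_i (expressed in the standard basis). Since V is invertible (lower-triangular with 1s on the diagonal, up to permutation), solve by back-substitution:
  V =
[[1, 1, 0, 1],
 [1, 1, 0, 0],
 [1, 1, 1, 0],
 [1, 0, 0, 0]]
  V a = (-1, -1, -5, -4)
Solving gives a = (-4, 3, -4, 0).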